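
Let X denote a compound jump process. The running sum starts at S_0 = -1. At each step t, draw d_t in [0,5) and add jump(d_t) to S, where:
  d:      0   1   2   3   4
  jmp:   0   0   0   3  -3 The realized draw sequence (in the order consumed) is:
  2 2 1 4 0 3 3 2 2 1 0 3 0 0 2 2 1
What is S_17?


t=0: S=-1, d=2, jump=0, S_1=-1
t=1: S=-1, d=2, jump=0, S_2=-1
t=2: S=-1, d=1, jump=0, S_3=-1
t=3: S=-1, d=4, jump=-3, S_4=-4
t=4: S=-4, d=0, jump=0, S_5=-4
t=5: S=-4, d=3, jump=3, S_6=-1
t=6: S=-1, d=3, jump=3, S_7=2
t=7: S=2, d=2, jump=0, S_8=2
t=8: S=2, d=2, jump=0, S_9=2
t=9: S=2, d=1, jump=0, S_10=2
t=10: S=2, d=0, jump=0, S_11=2
t=11: S=2, d=3, jump=3, S_12=5
t=12: S=5, d=0, jump=0, S_13=5
t=13: S=5, d=0, jump=0, S_14=5
t=14: S=5, d=2, jump=0, S_15=5
t=15: S=5, d=2, jump=0, S_16=5
t=16: S=5, d=1, jump=0, S_17=5

5


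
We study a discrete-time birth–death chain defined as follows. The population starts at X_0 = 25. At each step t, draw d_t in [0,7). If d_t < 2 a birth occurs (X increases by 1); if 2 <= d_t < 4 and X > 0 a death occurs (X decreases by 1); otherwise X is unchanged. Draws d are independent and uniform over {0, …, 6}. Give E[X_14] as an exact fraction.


X can drop by at most 1 per step and X_0 = 25 > T = 14, so X_t >= 25 − t >= 11 > 0 for every t <= 14: the floor at 0 (the 'and X > 0' condition) never binds. Hence X_14 = X_0 + Σ_{t<14} Y_t with i.i.d. increments Y_t = y(d_t) ∈ {+1, −1, 0}.
Outcome values over d=0..6: [1, 1, -1, -1, 0, 0, 0]
Σy = 0, Σy² = 4, M = 7
μ = 0/7 = 0,  σ² = 4/7 − (0)² = 4/7
E[X_14] = 25 + 14·(0) = 25

25


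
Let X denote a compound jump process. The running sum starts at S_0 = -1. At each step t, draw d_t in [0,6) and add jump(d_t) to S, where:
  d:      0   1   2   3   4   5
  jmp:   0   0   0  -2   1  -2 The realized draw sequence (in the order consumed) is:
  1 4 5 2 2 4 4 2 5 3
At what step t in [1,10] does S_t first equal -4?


t=0: S=-1, d=1, jump=0, S_1=-1
t=1: S=-1, d=4, jump=1, S_2=0
t=2: S=0, d=5, jump=-2, S_3=-2
t=3: S=-2, d=2, jump=0, S_4=-2
t=4: S=-2, d=2, jump=0, S_5=-2
t=5: S=-2, d=4, jump=1, S_6=-1
t=6: S=-1, d=4, jump=1, S_7=0
t=7: S=0, d=2, jump=0, S_8=0
t=8: S=0, d=5, jump=-2, S_9=-2
t=9: S=-2, d=3, jump=-2, S_10=-4

10


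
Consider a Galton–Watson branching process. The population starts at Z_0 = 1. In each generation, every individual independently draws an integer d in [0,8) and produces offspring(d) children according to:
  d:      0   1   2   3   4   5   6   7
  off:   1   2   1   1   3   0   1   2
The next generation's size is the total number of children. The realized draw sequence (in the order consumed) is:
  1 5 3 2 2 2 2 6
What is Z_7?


1

gen 0: Z_0=1, draws=[1], offspring=[2], Z_1=2
gen 1: Z_1=2, draws=[5, 3], offspring=[0, 1], Z_2=1
gen 2: Z_2=1, draws=[2], offspring=[1], Z_3=1
gen 3: Z_3=1, draws=[2], offspring=[1], Z_4=1
gen 4: Z_4=1, draws=[2], offspring=[1], Z_5=1
gen 5: Z_5=1, draws=[2], offspring=[1], Z_6=1
gen 6: Z_6=1, draws=[6], offspring=[1], Z_7=1


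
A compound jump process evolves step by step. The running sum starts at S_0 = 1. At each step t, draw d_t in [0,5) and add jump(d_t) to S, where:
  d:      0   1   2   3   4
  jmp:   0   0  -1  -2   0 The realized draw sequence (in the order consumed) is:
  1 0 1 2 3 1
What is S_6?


t=0: S=1, d=1, jump=0, S_1=1
t=1: S=1, d=0, jump=0, S_2=1
t=2: S=1, d=1, jump=0, S_3=1
t=3: S=1, d=2, jump=-1, S_4=0
t=4: S=0, d=3, jump=-2, S_5=-2
t=5: S=-2, d=1, jump=0, S_6=-2

-2


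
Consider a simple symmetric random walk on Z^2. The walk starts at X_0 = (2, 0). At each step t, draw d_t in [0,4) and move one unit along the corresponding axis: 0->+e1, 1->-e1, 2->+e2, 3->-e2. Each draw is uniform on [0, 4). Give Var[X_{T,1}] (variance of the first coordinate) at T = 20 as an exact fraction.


10

Outcome values over d=0..3: [1, -1, 0, 0]
Σy = 0, Σy² = 2, M = 4
μ = 0/4 = 0,  σ² = 2/4 − (0)² = 1/2
Independent increments: Var[X_20] = 20·σ² = 20·(1/2) = 10


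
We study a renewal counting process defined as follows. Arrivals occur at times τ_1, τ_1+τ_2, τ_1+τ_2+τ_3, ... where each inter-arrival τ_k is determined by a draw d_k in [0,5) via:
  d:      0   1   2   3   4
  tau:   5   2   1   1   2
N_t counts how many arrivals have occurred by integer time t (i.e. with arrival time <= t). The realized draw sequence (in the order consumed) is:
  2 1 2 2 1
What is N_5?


4

draw d_1=2: τ_1=1, arrival time A_1=1
draw d_2=1: τ_2=2, arrival time A_2=3
draw d_3=2: τ_3=1, arrival time A_3=4
draw d_4=2: τ_4=1, arrival time A_4=5
draw d_5=1: τ_5=2, arrival time A_5=7
N_t over t=0..5: 0:0 1:1 2:1 3:2 4:3 5:4


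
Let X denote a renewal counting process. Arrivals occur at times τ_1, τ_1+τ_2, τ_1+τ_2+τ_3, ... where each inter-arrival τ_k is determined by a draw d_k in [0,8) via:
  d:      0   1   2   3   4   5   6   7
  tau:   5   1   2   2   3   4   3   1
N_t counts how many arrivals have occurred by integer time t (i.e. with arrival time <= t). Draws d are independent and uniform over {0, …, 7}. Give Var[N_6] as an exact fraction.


Inter-arrival values over d=0..7: [5, 1, 2, 2, 3, 4, 3, 1]
Each d has probability 1/8, so the pmf of τ is: f(1) = 1/4, f(2) = 1/4, f(3) = 1/4, f(4) = 1/8, f(5) = 1/8
Let p_n(j) = P(N_n = j), with p_0 = [1]. Condition on τ_1: p_n(0) = P(τ > n), and for j >= 1, p_n(j) = Σ_{k<=n} f(k)·p_{n−k}(j−1)
p_1 = [3/4, 1/4]  (j = 0..1)
p_2 = [1/2, 7/16, 1/16]  (j = 0..2)
p_3 = [1/4, 9/16, 11/64, 1/64]  (j = 0..3)
p_4 = [1/8, 1/2, 5/16, 15/256, 1/256]  (j = 0..4)
p_5 = [0, 7/16, 13/32, 35/256, 19/1024, 1/1024]  (j = 0..5)
p_6 = [0, 1/4, 59/128, 59/256, 27/512, 23/4096, 1/4096]  (j = 0..6)
E[N_6] = Σ j·p_6(j) = 8617/4096;  E[N_6²] = Σ j²·p_6(j) = 21139/4096
Var[N_6] = 21139/4096 − (8617/4096)² = 12332655/16777216

12332655/16777216


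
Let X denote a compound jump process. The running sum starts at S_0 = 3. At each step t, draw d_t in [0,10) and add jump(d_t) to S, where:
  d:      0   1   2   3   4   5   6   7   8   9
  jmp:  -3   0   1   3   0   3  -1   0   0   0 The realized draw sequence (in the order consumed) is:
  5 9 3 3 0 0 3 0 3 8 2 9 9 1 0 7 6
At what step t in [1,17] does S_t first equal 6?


t=0: S=3, d=5, jump=3, S_1=6
t=1: S=6, d=9, jump=0, S_2=6
t=2: S=6, d=3, jump=3, S_3=9
t=3: S=9, d=3, jump=3, S_4=12
t=4: S=12, d=0, jump=-3, S_5=9
t=5: S=9, d=0, jump=-3, S_6=6
t=6: S=6, d=3, jump=3, S_7=9
t=7: S=9, d=0, jump=-3, S_8=6
t=8: S=6, d=3, jump=3, S_9=9
t=9: S=9, d=8, jump=0, S_10=9
t=10: S=9, d=2, jump=1, S_11=10
t=11: S=10, d=9, jump=0, S_12=10
t=12: S=10, d=9, jump=0, S_13=10
t=13: S=10, d=1, jump=0, S_14=10
t=14: S=10, d=0, jump=-3, S_15=7
t=15: S=7, d=7, jump=0, S_16=7
t=16: S=7, d=6, jump=-1, S_17=6

1


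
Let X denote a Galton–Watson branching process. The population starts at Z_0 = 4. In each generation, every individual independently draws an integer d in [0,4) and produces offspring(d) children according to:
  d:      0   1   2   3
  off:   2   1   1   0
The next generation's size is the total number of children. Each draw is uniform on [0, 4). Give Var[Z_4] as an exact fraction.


8

Outcome values over d=0..3: [2, 1, 1, 0]
Σy = 4, Σy² = 6, M = 4
μ = 4/4 = 1,  σ² = 6/4 − (1)² = 1/2
V_0 = 0, E_0 = 4
V_1 = 1/2·E_0 + (1)²·V_0 = 2;  E_1 = 4
V_2 = 1/2·E_1 + (1)²·V_1 = 4;  E_2 = 4
V_3 = 1/2·E_2 + (1)²·V_2 = 6;  E_3 = 4
V_4 = 1/2·E_3 + (1)²·V_3 = 8;  E_4 = 4


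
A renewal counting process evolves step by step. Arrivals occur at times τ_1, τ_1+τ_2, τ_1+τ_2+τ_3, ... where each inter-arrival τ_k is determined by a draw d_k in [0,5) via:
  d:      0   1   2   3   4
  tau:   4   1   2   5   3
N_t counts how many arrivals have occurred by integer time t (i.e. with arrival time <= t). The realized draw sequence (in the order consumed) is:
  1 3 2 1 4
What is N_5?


draw d_1=1: τ_1=1, arrival time A_1=1
draw d_2=3: τ_2=5, arrival time A_2=6
draw d_3=2: τ_3=2, arrival time A_3=8
draw d_4=1: τ_4=1, arrival time A_4=9
draw d_5=4: τ_5=3, arrival time A_5=12
N_t over t=0..5: 0:0 1:1 2:1 3:1 4:1 5:1

1


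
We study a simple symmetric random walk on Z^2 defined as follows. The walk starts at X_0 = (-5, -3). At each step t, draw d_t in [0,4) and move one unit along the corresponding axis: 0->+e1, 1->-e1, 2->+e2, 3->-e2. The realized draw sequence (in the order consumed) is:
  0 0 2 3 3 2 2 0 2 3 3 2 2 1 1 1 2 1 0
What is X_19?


t=0: X=(-5, -3), d=0 → +e1, X_1=(-4, -3)
t=1: X=(-4, -3), d=0 → +e1, X_2=(-3, -3)
t=2: X=(-3, -3), d=2 → +e2, X_3=(-3, -2)
t=3: X=(-3, -2), d=3 → -e2, X_4=(-3, -3)
t=4: X=(-3, -3), d=3 → -e2, X_5=(-3, -4)
t=5: X=(-3, -4), d=2 → +e2, X_6=(-3, -3)
t=6: X=(-3, -3), d=2 → +e2, X_7=(-3, -2)
t=7: X=(-3, -2), d=0 → +e1, X_8=(-2, -2)
t=8: X=(-2, -2), d=2 → +e2, X_9=(-2, -1)
t=9: X=(-2, -1), d=3 → -e2, X_10=(-2, -2)
t=10: X=(-2, -2), d=3 → -e2, X_11=(-2, -3)
t=11: X=(-2, -3), d=2 → +e2, X_12=(-2, -2)
t=12: X=(-2, -2), d=2 → +e2, X_13=(-2, -1)
t=13: X=(-2, -1), d=1 → -e1, X_14=(-3, -1)
t=14: X=(-3, -1), d=1 → -e1, X_15=(-4, -1)
t=15: X=(-4, -1), d=1 → -e1, X_16=(-5, -1)
t=16: X=(-5, -1), d=2 → +e2, X_17=(-5, 0)
t=17: X=(-5, 0), d=1 → -e1, X_18=(-6, 0)
t=18: X=(-6, 0), d=0 → +e1, X_19=(-5, 0)

(-5, 0)


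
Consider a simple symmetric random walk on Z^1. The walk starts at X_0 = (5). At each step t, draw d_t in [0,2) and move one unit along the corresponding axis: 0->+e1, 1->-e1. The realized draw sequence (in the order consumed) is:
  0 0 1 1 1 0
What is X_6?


t=0: X=(5), d=0 → +e1, X_1=(6)
t=1: X=(6), d=0 → +e1, X_2=(7)
t=2: X=(7), d=1 → -e1, X_3=(6)
t=3: X=(6), d=1 → -e1, X_4=(5)
t=4: X=(5), d=1 → -e1, X_5=(4)
t=5: X=(4), d=0 → +e1, X_6=(5)

(5)


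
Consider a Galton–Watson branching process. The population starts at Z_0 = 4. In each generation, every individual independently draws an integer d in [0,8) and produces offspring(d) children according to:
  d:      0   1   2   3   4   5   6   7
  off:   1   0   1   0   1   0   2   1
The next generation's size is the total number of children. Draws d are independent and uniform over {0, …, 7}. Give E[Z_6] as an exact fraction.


729/1024

Outcome values over d=0..7: [1, 0, 1, 0, 1, 0, 2, 1]
Σy = 6, Σy² = 8, M = 8
μ = 6/8 = 3/4,  σ² = 8/8 − (3/4)² = 7/16
E[Z_0] = 4
E[Z_1] = 3/4·E[Z_0] = 3
E[Z_2] = 3/4·E[Z_1] = 9/4
E[Z_3] = 3/4·E[Z_2] = 27/16
E[Z_4] = 3/4·E[Z_3] = 81/64
E[Z_5] = 3/4·E[Z_4] = 243/256
E[Z_6] = 3/4·E[Z_5] = 729/1024


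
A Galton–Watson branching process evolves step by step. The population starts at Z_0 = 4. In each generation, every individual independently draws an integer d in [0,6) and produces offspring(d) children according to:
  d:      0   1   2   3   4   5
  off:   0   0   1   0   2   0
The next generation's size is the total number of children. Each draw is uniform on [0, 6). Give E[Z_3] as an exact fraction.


Outcome values over d=0..5: [0, 0, 1, 0, 2, 0]
Σy = 3, Σy² = 5, M = 6
μ = 3/6 = 1/2,  σ² = 5/6 − (1/2)² = 7/12
E[Z_0] = 4
E[Z_1] = 1/2·E[Z_0] = 2
E[Z_2] = 1/2·E[Z_1] = 1
E[Z_3] = 1/2·E[Z_2] = 1/2

1/2


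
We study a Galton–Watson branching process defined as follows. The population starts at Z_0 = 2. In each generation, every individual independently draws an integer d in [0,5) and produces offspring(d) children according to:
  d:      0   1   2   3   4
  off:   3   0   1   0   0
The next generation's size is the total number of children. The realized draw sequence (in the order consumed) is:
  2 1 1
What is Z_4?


0

gen 0: Z_0=2, draws=[2, 1], offspring=[1, 0], Z_1=1
gen 1: Z_1=1, draws=[1], offspring=[0], Z_2=0
gen 2: Z_2=0, draws=[], offspring=[], Z_3=0
gen 3: Z_3=0, draws=[], offspring=[], Z_4=0


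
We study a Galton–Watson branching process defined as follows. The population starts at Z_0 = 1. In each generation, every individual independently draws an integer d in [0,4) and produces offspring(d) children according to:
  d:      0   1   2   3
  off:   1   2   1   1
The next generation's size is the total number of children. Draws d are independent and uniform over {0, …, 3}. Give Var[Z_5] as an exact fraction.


3939375/1048576

Outcome values over d=0..3: [1, 2, 1, 1]
Σy = 5, Σy² = 7, M = 4
μ = 5/4 = 5/4,  σ² = 7/4 − (5/4)² = 3/16
V_0 = 0, E_0 = 1
V_1 = 3/16·E_0 + (5/4)²·V_0 = 3/16;  E_1 = 5/4
V_2 = 3/16·E_1 + (5/4)²·V_1 = 135/256;  E_2 = 25/16
V_3 = 3/16·E_2 + (5/4)²·V_2 = 4575/4096;  E_3 = 125/64
V_4 = 3/16·E_3 + (5/4)²·V_3 = 138375/65536;  E_4 = 625/256
V_5 = 3/16·E_4 + (5/4)²·V_4 = 3939375/1048576;  E_5 = 3125/1024


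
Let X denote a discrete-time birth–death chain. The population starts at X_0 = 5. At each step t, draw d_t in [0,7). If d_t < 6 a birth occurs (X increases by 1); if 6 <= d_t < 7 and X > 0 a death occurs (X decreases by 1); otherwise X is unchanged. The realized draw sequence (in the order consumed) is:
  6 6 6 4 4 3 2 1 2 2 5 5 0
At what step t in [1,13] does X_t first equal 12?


13

t=0: X=5, d=6 → death, X_1=4
t=1: X=4, d=6 → death, X_2=3
t=2: X=3, d=6 → death, X_3=2
t=3: X=2, d=4 → birth, X_4=3
t=4: X=3, d=4 → birth, X_5=4
t=5: X=4, d=3 → birth, X_6=5
t=6: X=5, d=2 → birth, X_7=6
t=7: X=6, d=1 → birth, X_8=7
t=8: X=7, d=2 → birth, X_9=8
t=9: X=8, d=2 → birth, X_10=9
t=10: X=9, d=5 → birth, X_11=10
t=11: X=10, d=5 → birth, X_12=11
t=12: X=11, d=0 → birth, X_13=12


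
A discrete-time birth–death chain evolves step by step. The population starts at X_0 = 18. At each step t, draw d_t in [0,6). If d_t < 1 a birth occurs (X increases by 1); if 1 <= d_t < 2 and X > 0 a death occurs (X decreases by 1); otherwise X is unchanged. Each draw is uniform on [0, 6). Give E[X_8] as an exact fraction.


X can drop by at most 1 per step and X_0 = 18 > T = 8, so X_t >= 18 − t >= 10 > 0 for every t <= 8: the floor at 0 (the 'and X > 0' condition) never binds. Hence X_8 = X_0 + Σ_{t<8} Y_t with i.i.d. increments Y_t = y(d_t) ∈ {+1, −1, 0}.
Outcome values over d=0..5: [1, -1, 0, 0, 0, 0]
Σy = 0, Σy² = 2, M = 6
μ = 0/6 = 0,  σ² = 2/6 − (0)² = 1/3
E[X_8] = 18 + 8·(0) = 18

18


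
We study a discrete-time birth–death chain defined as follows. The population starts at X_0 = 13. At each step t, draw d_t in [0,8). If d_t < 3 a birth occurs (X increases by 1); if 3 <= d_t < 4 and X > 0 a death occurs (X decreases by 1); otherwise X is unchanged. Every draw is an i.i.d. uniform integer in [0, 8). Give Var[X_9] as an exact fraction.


X can drop by at most 1 per step and X_0 = 13 > T = 9, so X_t >= 13 − t >= 4 > 0 for every t <= 9: the floor at 0 (the 'and X > 0' condition) never binds. Hence X_9 = X_0 + Σ_{t<9} Y_t with i.i.d. increments Y_t = y(d_t) ∈ {+1, −1, 0}.
Outcome values over d=0..7: [1, 1, 1, -1, 0, 0, 0, 0]
Σy = 2, Σy² = 4, M = 8
μ = 2/8 = 1/4,  σ² = 4/8 − (1/4)² = 7/16
Independent increments: Var[X_9] = 9·σ² = 9·(7/16) = 63/16

63/16


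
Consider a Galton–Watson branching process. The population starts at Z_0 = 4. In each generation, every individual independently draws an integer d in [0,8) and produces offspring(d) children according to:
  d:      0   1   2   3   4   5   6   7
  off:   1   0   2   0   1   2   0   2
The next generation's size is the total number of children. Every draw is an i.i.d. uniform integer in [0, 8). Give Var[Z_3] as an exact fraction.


Outcome values over d=0..7: [1, 0, 2, 0, 1, 2, 0, 2]
Σy = 8, Σy² = 14, M = 8
μ = 8/8 = 1,  σ² = 14/8 − (1)² = 3/4
V_0 = 0, E_0 = 4
V_1 = 3/4·E_0 + (1)²·V_0 = 3;  E_1 = 4
V_2 = 3/4·E_1 + (1)²·V_1 = 6;  E_2 = 4
V_3 = 3/4·E_2 + (1)²·V_2 = 9;  E_3 = 4

9


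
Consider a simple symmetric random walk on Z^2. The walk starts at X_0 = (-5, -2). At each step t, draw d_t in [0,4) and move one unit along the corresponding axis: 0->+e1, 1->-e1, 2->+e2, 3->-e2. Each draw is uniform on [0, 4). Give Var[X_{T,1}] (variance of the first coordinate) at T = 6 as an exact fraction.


Outcome values over d=0..3: [1, -1, 0, 0]
Σy = 0, Σy² = 2, M = 4
μ = 0/4 = 0,  σ² = 2/4 − (0)² = 1/2
Independent increments: Var[X_6] = 6·σ² = 6·(1/2) = 3

3


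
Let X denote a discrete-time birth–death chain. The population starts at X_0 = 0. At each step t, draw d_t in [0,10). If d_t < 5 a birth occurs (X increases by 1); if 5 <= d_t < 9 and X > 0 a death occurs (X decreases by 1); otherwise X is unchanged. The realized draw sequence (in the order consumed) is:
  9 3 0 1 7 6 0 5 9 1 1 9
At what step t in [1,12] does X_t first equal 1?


2

t=0: X=0, d=9 → hold, X_1=0
t=1: X=0, d=3 → birth, X_2=1
t=2: X=1, d=0 → birth, X_3=2
t=3: X=2, d=1 → birth, X_4=3
t=4: X=3, d=7 → death, X_5=2
t=5: X=2, d=6 → death, X_6=1
t=6: X=1, d=0 → birth, X_7=2
t=7: X=2, d=5 → death, X_8=1
t=8: X=1, d=9 → hold, X_9=1
t=9: X=1, d=1 → birth, X_10=2
t=10: X=2, d=1 → birth, X_11=3
t=11: X=3, d=9 → hold, X_12=3


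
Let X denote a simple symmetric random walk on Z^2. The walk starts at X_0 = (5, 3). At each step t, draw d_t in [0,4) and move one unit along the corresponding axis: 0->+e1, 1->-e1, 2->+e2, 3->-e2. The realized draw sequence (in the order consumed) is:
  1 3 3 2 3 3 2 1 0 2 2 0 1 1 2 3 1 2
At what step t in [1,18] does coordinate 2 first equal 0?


t=0: X=(5, 3), d=1 → -e1, X_1=(4, 3)
t=1: X=(4, 3), d=3 → -e2, X_2=(4, 2)
t=2: X=(4, 2), d=3 → -e2, X_3=(4, 1)
t=3: X=(4, 1), d=2 → +e2, X_4=(4, 2)
t=4: X=(4, 2), d=3 → -e2, X_5=(4, 1)
t=5: X=(4, 1), d=3 → -e2, X_6=(4, 0)
t=6: X=(4, 0), d=2 → +e2, X_7=(4, 1)
t=7: X=(4, 1), d=1 → -e1, X_8=(3, 1)
t=8: X=(3, 1), d=0 → +e1, X_9=(4, 1)
t=9: X=(4, 1), d=2 → +e2, X_10=(4, 2)
t=10: X=(4, 2), d=2 → +e2, X_11=(4, 3)
t=11: X=(4, 3), d=0 → +e1, X_12=(5, 3)
t=12: X=(5, 3), d=1 → -e1, X_13=(4, 3)
t=13: X=(4, 3), d=1 → -e1, X_14=(3, 3)
t=14: X=(3, 3), d=2 → +e2, X_15=(3, 4)
t=15: X=(3, 4), d=3 → -e2, X_16=(3, 3)
t=16: X=(3, 3), d=1 → -e1, X_17=(2, 3)
t=17: X=(2, 3), d=2 → +e2, X_18=(2, 4)

6


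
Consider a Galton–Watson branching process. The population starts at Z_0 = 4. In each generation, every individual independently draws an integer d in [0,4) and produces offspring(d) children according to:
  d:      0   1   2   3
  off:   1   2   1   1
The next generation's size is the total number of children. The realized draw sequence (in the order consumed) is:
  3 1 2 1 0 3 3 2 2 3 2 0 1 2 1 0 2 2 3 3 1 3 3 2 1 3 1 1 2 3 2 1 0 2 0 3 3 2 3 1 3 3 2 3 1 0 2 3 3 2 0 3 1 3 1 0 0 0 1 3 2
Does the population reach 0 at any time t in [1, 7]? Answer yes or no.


gen 0: Z_0=4, draws=[3, 1, 2, 1], offspring=[1, 2, 1, 2], Z_1=6
gen 1: Z_1=6, draws=[0, 3, 3, 2, 2, 3], offspring=[1, 1, 1, 1, 1, 1], Z_2=6
gen 2: Z_2=6, draws=[2, 0, 1, 2, 1, 0], offspring=[1, 1, 2, 1, 2, 1], Z_3=8
gen 3: Z_3=8, draws=[2, 2, 3, 3, 1, 3, 3, 2], offspring=[1, 1, 1, 1, 2, 1, 1, 1], Z_4=9
gen 4: Z_4=9, draws=[1, 3, 1, 1, 2, 3, 2, 1, 0], offspring=[2, 1, 2, 2, 1, 1, 1, 2, 1], Z_5=13
gen 5: Z_5=13, draws=[2, 0, 3, 3, 2, 3, 1, 3, 3, 2, 3, 1, 0], offspring=[1, 1, 1, 1, 1, 1, 2, 1, 1, 1, 1, 2, 1], Z_6=15
gen 6: Z_6=15, draws=[2, 3, 3, 2, 0, 3, 1, 3, 1, 0, 0, 0, 1, 3, 2], offspring=[1, 1, 1, 1, 1, 1, 2, 1, 2, 1, 1, 1, 2, 1, 1], Z_7=18

no


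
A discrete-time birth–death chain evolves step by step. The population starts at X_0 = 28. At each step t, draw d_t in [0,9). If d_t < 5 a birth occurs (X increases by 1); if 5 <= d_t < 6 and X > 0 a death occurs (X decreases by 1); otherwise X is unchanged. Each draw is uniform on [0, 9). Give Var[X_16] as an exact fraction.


X can drop by at most 1 per step and X_0 = 28 > T = 16, so X_t >= 28 − t >= 12 > 0 for every t <= 16: the floor at 0 (the 'and X > 0' condition) never binds. Hence X_16 = X_0 + Σ_{t<16} Y_t with i.i.d. increments Y_t = y(d_t) ∈ {+1, −1, 0}.
Outcome values over d=0..8: [1, 1, 1, 1, 1, -1, 0, 0, 0]
Σy = 4, Σy² = 6, M = 9
μ = 4/9 = 4/9,  σ² = 6/9 − (4/9)² = 38/81
Independent increments: Var[X_16] = 16·σ² = 16·(38/81) = 608/81

608/81


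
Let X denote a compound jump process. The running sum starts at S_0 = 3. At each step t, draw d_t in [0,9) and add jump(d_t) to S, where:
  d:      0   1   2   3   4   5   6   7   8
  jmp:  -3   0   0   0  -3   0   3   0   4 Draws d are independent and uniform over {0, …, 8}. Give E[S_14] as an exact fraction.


41/9

Outcome values over d=0..8: [-3, 0, 0, 0, -3, 0, 3, 0, 4]
Σy = 1, Σy² = 43, M = 9
μ = 1/9 = 1/9,  σ² = 43/9 − (1/9)² = 386/81
E[S_14] = 3 + 14·(1/9) = 41/9


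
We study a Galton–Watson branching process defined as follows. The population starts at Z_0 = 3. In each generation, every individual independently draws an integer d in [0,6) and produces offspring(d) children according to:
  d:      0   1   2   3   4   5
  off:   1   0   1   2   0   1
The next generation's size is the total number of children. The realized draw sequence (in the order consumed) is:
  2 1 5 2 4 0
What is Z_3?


1

gen 0: Z_0=3, draws=[2, 1, 5], offspring=[1, 0, 1], Z_1=2
gen 1: Z_1=2, draws=[2, 4], offspring=[1, 0], Z_2=1
gen 2: Z_2=1, draws=[0], offspring=[1], Z_3=1


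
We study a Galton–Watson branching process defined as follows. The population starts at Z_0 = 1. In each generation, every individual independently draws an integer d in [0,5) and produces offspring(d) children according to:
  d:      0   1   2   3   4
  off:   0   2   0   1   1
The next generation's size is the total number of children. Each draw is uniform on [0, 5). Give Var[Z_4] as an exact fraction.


Outcome values over d=0..4: [0, 2, 0, 1, 1]
Σy = 4, Σy² = 6, M = 5
μ = 4/5 = 4/5,  σ² = 6/5 − (4/5)² = 14/25
V_0 = 0, E_0 = 1
V_1 = 14/25·E_0 + (4/5)²·V_0 = 14/25;  E_1 = 4/5
V_2 = 14/25·E_1 + (4/5)²·V_1 = 504/625;  E_2 = 16/25
V_3 = 14/25·E_2 + (4/5)²·V_2 = 13664/15625;  E_3 = 64/125
V_4 = 14/25·E_3 + (4/5)²·V_3 = 330624/390625;  E_4 = 256/625

330624/390625


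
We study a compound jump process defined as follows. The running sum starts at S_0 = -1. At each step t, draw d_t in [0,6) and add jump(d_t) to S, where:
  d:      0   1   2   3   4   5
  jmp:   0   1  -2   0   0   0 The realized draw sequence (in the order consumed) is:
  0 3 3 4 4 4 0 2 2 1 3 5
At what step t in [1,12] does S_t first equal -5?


9

t=0: S=-1, d=0, jump=0, S_1=-1
t=1: S=-1, d=3, jump=0, S_2=-1
t=2: S=-1, d=3, jump=0, S_3=-1
t=3: S=-1, d=4, jump=0, S_4=-1
t=4: S=-1, d=4, jump=0, S_5=-1
t=5: S=-1, d=4, jump=0, S_6=-1
t=6: S=-1, d=0, jump=0, S_7=-1
t=7: S=-1, d=2, jump=-2, S_8=-3
t=8: S=-3, d=2, jump=-2, S_9=-5
t=9: S=-5, d=1, jump=1, S_10=-4
t=10: S=-4, d=3, jump=0, S_11=-4
t=11: S=-4, d=5, jump=0, S_12=-4


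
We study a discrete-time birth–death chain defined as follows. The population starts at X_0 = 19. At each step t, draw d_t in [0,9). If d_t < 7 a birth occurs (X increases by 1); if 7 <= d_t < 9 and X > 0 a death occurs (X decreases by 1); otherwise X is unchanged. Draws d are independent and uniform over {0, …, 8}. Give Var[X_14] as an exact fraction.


784/81

X can drop by at most 1 per step and X_0 = 19 > T = 14, so X_t >= 19 − t >= 5 > 0 for every t <= 14: the floor at 0 (the 'and X > 0' condition) never binds. Hence X_14 = X_0 + Σ_{t<14} Y_t with i.i.d. increments Y_t = y(d_t) ∈ {+1, −1, 0}.
Outcome values over d=0..8: [1, 1, 1, 1, 1, 1, 1, -1, -1]
Σy = 5, Σy² = 9, M = 9
μ = 5/9 = 5/9,  σ² = 9/9 − (5/9)² = 56/81
Independent increments: Var[X_14] = 14·σ² = 14·(56/81) = 784/81


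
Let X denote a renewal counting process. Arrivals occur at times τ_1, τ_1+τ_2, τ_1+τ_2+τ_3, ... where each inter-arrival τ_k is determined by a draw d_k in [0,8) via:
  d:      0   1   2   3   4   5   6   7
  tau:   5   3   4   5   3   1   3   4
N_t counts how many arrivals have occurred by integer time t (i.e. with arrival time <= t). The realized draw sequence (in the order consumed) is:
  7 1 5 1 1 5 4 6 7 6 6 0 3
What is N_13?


draw d_1=7: τ_1=4, arrival time A_1=4
draw d_2=1: τ_2=3, arrival time A_2=7
draw d_3=5: τ_3=1, arrival time A_3=8
draw d_4=1: τ_4=3, arrival time A_4=11
draw d_5=1: τ_5=3, arrival time A_5=14
draw d_6=5: τ_6=1, arrival time A_6=15
draw d_7=4: τ_7=3, arrival time A_7=18
draw d_8=6: τ_8=3, arrival time A_8=21
draw d_9=7: τ_9=4, arrival time A_9=25
draw d_10=6: τ_10=3, arrival time A_10=28
draw d_11=6: τ_11=3, arrival time A_11=31
draw d_12=0: τ_12=5, arrival time A_12=36
draw d_13=3: τ_13=5, arrival time A_13=41
N_t over t=0..13: 0:0 1:0 2:0 3:0 4:1 5:1 6:1 7:2 8:3 9:3 10:3 11:4 12:4 13:4

4


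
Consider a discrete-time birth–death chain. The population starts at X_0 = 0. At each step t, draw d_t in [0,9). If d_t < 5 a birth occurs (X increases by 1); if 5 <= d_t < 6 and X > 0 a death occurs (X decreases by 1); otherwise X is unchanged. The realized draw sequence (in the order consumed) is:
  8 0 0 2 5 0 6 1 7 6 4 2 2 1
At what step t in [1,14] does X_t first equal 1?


t=0: X=0, d=8 → hold, X_1=0
t=1: X=0, d=0 → birth, X_2=1
t=2: X=1, d=0 → birth, X_3=2
t=3: X=2, d=2 → birth, X_4=3
t=4: X=3, d=5 → death, X_5=2
t=5: X=2, d=0 → birth, X_6=3
t=6: X=3, d=6 → hold, X_7=3
t=7: X=3, d=1 → birth, X_8=4
t=8: X=4, d=7 → hold, X_9=4
t=9: X=4, d=6 → hold, X_10=4
t=10: X=4, d=4 → birth, X_11=5
t=11: X=5, d=2 → birth, X_12=6
t=12: X=6, d=2 → birth, X_13=7
t=13: X=7, d=1 → birth, X_14=8

2


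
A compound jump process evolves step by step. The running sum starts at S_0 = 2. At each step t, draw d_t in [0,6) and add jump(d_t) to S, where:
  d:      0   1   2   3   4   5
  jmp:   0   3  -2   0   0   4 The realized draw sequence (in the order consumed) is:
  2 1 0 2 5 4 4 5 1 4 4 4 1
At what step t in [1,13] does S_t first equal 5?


t=0: S=2, d=2, jump=-2, S_1=0
t=1: S=0, d=1, jump=3, S_2=3
t=2: S=3, d=0, jump=0, S_3=3
t=3: S=3, d=2, jump=-2, S_4=1
t=4: S=1, d=5, jump=4, S_5=5
t=5: S=5, d=4, jump=0, S_6=5
t=6: S=5, d=4, jump=0, S_7=5
t=7: S=5, d=5, jump=4, S_8=9
t=8: S=9, d=1, jump=3, S_9=12
t=9: S=12, d=4, jump=0, S_10=12
t=10: S=12, d=4, jump=0, S_11=12
t=11: S=12, d=4, jump=0, S_12=12
t=12: S=12, d=1, jump=3, S_13=15

5


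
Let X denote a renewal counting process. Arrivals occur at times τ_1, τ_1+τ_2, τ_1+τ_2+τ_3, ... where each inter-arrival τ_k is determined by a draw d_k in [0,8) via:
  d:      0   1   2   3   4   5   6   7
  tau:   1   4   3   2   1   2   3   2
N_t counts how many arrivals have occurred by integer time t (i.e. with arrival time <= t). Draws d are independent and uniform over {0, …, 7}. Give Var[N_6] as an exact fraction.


Inter-arrival values over d=0..7: [1, 4, 3, 2, 1, 2, 3, 2]
Each d has probability 1/8, so the pmf of τ is: f(1) = 1/4, f(2) = 3/8, f(3) = 1/4, f(4) = 1/8
Let p_n(j) = P(N_n = j), with p_0 = [1]. Condition on τ_1: p_n(0) = P(τ > n), and for j >= 1, p_n(j) = Σ_{k<=n} f(k)·p_{n−k}(j−1)
p_1 = [3/4, 1/4]  (j = 0..1)
p_2 = [3/8, 9/16, 1/16]  (j = 0..2)
p_3 = [1/8, 5/8, 15/64, 1/64]  (j = 0..3)
p_4 = [0, 31/64, 55/128, 21/256, 1/256]  (j = 0..4)
p_5 = [0, 15/64, 135/256, 27/128, 27/1024, 1/1024]  (j = 0..5)
p_6 = [0, 5/64, 239/512, 23/64, 179/2048, 33/4096, 1/4096]  (j = 0..6)
E[N_6] = Σ j·p_6(j) = 10163/4096;  E[N_6²] = Σ j²·p_6(j) = 27805/4096
Var[N_6] = 27805/4096 − (10163/4096)² = 10602711/16777216

10602711/16777216


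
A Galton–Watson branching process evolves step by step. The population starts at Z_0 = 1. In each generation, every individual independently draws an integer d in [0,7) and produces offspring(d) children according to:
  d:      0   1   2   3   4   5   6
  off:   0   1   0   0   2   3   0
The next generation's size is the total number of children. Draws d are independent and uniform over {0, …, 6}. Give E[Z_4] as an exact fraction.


1296/2401

Outcome values over d=0..6: [0, 1, 0, 0, 2, 3, 0]
Σy = 6, Σy² = 14, M = 7
μ = 6/7 = 6/7,  σ² = 14/7 − (6/7)² = 62/49
E[Z_0] = 1
E[Z_1] = 6/7·E[Z_0] = 6/7
E[Z_2] = 6/7·E[Z_1] = 36/49
E[Z_3] = 6/7·E[Z_2] = 216/343
E[Z_4] = 6/7·E[Z_3] = 1296/2401


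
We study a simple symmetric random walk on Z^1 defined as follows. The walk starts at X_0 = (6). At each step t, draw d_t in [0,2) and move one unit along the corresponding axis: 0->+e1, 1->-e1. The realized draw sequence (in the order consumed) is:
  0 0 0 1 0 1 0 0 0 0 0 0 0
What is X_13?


t=0: X=(6), d=0 → +e1, X_1=(7)
t=1: X=(7), d=0 → +e1, X_2=(8)
t=2: X=(8), d=0 → +e1, X_3=(9)
t=3: X=(9), d=1 → -e1, X_4=(8)
t=4: X=(8), d=0 → +e1, X_5=(9)
t=5: X=(9), d=1 → -e1, X_6=(8)
t=6: X=(8), d=0 → +e1, X_7=(9)
t=7: X=(9), d=0 → +e1, X_8=(10)
t=8: X=(10), d=0 → +e1, X_9=(11)
t=9: X=(11), d=0 → +e1, X_10=(12)
t=10: X=(12), d=0 → +e1, X_11=(13)
t=11: X=(13), d=0 → +e1, X_12=(14)
t=12: X=(14), d=0 → +e1, X_13=(15)

(15)


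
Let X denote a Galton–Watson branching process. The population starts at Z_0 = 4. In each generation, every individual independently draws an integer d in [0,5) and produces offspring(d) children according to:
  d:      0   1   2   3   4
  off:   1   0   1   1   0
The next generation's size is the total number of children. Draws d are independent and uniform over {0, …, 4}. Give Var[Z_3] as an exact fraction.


10584/15625

Outcome values over d=0..4: [1, 0, 1, 1, 0]
Σy = 3, Σy² = 3, M = 5
μ = 3/5 = 3/5,  σ² = 3/5 − (3/5)² = 6/25
V_0 = 0, E_0 = 4
V_1 = 6/25·E_0 + (3/5)²·V_0 = 24/25;  E_1 = 12/5
V_2 = 6/25·E_1 + (3/5)²·V_1 = 576/625;  E_2 = 36/25
V_3 = 6/25·E_2 + (3/5)²·V_2 = 10584/15625;  E_3 = 108/125


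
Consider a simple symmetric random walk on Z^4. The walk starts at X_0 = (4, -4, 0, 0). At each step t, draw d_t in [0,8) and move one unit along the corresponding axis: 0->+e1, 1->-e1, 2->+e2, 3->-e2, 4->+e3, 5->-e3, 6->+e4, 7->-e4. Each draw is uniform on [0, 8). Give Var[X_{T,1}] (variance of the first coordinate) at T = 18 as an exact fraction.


Outcome values over d=0..7: [1, -1, 0, 0, 0, 0, 0, 0]
Σy = 0, Σy² = 2, M = 8
μ = 0/8 = 0,  σ² = 2/8 − (0)² = 1/4
Independent increments: Var[X_18] = 18·σ² = 18·(1/4) = 9/2

9/2


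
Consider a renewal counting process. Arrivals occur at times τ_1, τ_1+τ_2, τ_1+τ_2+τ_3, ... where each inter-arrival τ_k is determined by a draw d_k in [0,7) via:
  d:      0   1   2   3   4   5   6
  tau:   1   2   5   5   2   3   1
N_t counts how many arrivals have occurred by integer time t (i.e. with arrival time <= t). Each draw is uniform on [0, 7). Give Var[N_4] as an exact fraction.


Inter-arrival values over d=0..6: [1, 2, 5, 5, 2, 3, 1]
Each d has probability 1/7, so the pmf of τ is: f(1) = 2/7, f(2) = 2/7, f(3) = 1/7, f(5) = 2/7
Let p_n(j) = P(N_n = j), with p_0 = [1]. Condition on τ_1: p_n(0) = P(τ > n), and for j >= 1, p_n(j) = Σ_{k<=n} f(k)·p_{n−k}(j−1)
p_1 = [5/7, 2/7]  (j = 0..1)
p_2 = [3/7, 24/49, 4/49]  (j = 0..2)
p_3 = [2/7, 23/49, 76/343, 8/343]  (j = 0..3)
p_4 = [2/7, 15/49, 108/343, 208/2401, 16/2401]  (j = 0..4)
E[N_4] = Σ j·p_4(j) = 2935/2401;  E[N_4²] = Σ j²·p_4(j) = 841/343
Var[N_4] = 841/343 − (2935/2401)² = 5520462/5764801

5520462/5764801


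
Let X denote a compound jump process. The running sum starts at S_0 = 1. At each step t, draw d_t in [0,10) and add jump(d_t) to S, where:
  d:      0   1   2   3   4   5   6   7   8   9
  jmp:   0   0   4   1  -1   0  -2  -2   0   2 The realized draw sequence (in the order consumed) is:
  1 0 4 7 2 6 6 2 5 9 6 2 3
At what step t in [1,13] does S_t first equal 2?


t=0: S=1, d=1, jump=0, S_1=1
t=1: S=1, d=0, jump=0, S_2=1
t=2: S=1, d=4, jump=-1, S_3=0
t=3: S=0, d=7, jump=-2, S_4=-2
t=4: S=-2, d=2, jump=4, S_5=2
t=5: S=2, d=6, jump=-2, S_6=0
t=6: S=0, d=6, jump=-2, S_7=-2
t=7: S=-2, d=2, jump=4, S_8=2
t=8: S=2, d=5, jump=0, S_9=2
t=9: S=2, d=9, jump=2, S_10=4
t=10: S=4, d=6, jump=-2, S_11=2
t=11: S=2, d=2, jump=4, S_12=6
t=12: S=6, d=3, jump=1, S_13=7

5


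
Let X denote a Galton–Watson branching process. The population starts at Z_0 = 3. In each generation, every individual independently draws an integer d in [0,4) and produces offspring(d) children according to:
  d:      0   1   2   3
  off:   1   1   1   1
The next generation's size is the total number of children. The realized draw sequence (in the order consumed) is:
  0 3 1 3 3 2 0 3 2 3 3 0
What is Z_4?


3

gen 0: Z_0=3, draws=[0, 3, 1], offspring=[1, 1, 1], Z_1=3
gen 1: Z_1=3, draws=[3, 3, 2], offspring=[1, 1, 1], Z_2=3
gen 2: Z_2=3, draws=[0, 3, 2], offspring=[1, 1, 1], Z_3=3
gen 3: Z_3=3, draws=[3, 3, 0], offspring=[1, 1, 1], Z_4=3


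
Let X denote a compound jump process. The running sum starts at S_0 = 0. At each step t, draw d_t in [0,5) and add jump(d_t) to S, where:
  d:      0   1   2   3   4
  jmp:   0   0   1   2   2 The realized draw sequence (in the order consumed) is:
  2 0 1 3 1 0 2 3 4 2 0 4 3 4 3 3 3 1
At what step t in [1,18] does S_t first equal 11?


t=0: S=0, d=2, jump=1, S_1=1
t=1: S=1, d=0, jump=0, S_2=1
t=2: S=1, d=1, jump=0, S_3=1
t=3: S=1, d=3, jump=2, S_4=3
t=4: S=3, d=1, jump=0, S_5=3
t=5: S=3, d=0, jump=0, S_6=3
t=6: S=3, d=2, jump=1, S_7=4
t=7: S=4, d=3, jump=2, S_8=6
t=8: S=6, d=4, jump=2, S_9=8
t=9: S=8, d=2, jump=1, S_10=9
t=10: S=9, d=0, jump=0, S_11=9
t=11: S=9, d=4, jump=2, S_12=11
t=12: S=11, d=3, jump=2, S_13=13
t=13: S=13, d=4, jump=2, S_14=15
t=14: S=15, d=3, jump=2, S_15=17
t=15: S=17, d=3, jump=2, S_16=19
t=16: S=19, d=3, jump=2, S_17=21
t=17: S=21, d=1, jump=0, S_18=21

12


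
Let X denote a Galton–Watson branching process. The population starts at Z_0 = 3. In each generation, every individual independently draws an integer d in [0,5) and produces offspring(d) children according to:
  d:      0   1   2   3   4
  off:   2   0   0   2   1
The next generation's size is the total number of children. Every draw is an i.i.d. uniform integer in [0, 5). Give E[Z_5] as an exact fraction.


Outcome values over d=0..4: [2, 0, 0, 2, 1]
Σy = 5, Σy² = 9, M = 5
μ = 5/5 = 1,  σ² = 9/5 − (1)² = 4/5
E[Z_0] = 3
E[Z_1] = 1·E[Z_0] = 3
E[Z_2] = 1·E[Z_1] = 3
E[Z_3] = 1·E[Z_2] = 3
E[Z_4] = 1·E[Z_3] = 3
E[Z_5] = 1·E[Z_4] = 3

3


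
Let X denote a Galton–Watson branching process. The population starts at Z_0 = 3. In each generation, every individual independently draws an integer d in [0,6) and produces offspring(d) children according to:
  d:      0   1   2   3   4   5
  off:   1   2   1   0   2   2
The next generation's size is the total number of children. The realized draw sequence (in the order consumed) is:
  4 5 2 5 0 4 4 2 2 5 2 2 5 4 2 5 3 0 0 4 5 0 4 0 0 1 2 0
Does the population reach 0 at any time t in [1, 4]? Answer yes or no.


gen 0: Z_0=3, draws=[4, 5, 2], offspring=[2, 2, 1], Z_1=5
gen 1: Z_1=5, draws=[5, 0, 4, 4, 2], offspring=[2, 1, 2, 2, 1], Z_2=8
gen 2: Z_2=8, draws=[2, 5, 2, 2, 5, 4, 2, 5], offspring=[1, 2, 1, 1, 2, 2, 1, 2], Z_3=12
gen 3: Z_3=12, draws=[3, 0, 0, 4, 5, 0, 4, 0, 0, 1, 2, 0], offspring=[0, 1, 1, 2, 2, 1, 2, 1, 1, 2, 1, 1], Z_4=15

no


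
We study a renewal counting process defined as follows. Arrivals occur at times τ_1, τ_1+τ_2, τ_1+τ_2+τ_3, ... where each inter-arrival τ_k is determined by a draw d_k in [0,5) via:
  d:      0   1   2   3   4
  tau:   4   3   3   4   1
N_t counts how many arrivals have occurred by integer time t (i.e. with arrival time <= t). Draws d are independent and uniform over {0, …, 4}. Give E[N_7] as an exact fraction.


Inter-arrival values over d=0..4: [4, 3, 3, 4, 1]
Each d has probability 1/5, so the pmf of τ is: f(1) = 1/5, f(3) = 2/5, f(4) = 2/5
Renewal equation for m(n) = E[N_n]: condition on τ_1 = k (if k <= n, one arrival plus a fresh copy on the remaining n−k steps): m(n) = F(n) + Σ_{k<=n} f(k)·m(n−k), where F(n) = P(τ <= n) and m(0) = 0
m(1) = F(1) = 1/5
m(2) = F(2) + f(1)·m(1) = 1/5 + 1/5·1/5 = 6/25
m(3) = F(3) + f(1)·m(2) = 3/5 + 1/5·6/25 = 81/125
m(4) = F(4) + f(1)·m(3) + f(3)·m(1) = 1 + 1/5·81/125 + 2/5·1/5 = 756/625
m(5) = F(5) + f(1)·m(4) + f(3)·m(2) + f(4)·m(1) = 1 + 1/5·756/625 + 2/5·6/25 + 2/5·1/5 = 4431/3125
m(6) = F(6) + f(1)·m(5) + f(3)·m(3) + f(4)·m(2) = 1 + 1/5·4431/3125 + 2/5·81/125 + 2/5·6/25 = 25606/15625
m(7) = F(7) + f(1)·m(6) + f(3)·m(4) + f(4)·m(3) = 1 + 1/5·25606/15625 + 2/5·756/625 + 2/5·81/125 = 161781/78125
E[N_7] = m(7) = 161781/78125

161781/78125


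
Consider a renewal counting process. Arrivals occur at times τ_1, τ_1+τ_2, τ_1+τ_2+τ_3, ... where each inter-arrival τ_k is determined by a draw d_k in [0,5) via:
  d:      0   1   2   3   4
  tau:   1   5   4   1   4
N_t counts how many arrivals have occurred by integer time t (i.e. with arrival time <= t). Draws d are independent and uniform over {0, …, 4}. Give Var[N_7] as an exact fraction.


Inter-arrival values over d=0..4: [1, 5, 4, 1, 4]
Each d has probability 1/5, so the pmf of τ is: f(1) = 2/5, f(4) = 2/5, f(5) = 1/5
Let p_n(j) = P(N_n = j), with p_0 = [1]. Condition on τ_1: p_n(0) = P(τ > n), and for j >= 1, p_n(j) = Σ_{k<=n} f(k)·p_{n−k}(j−1)
p_1 = [3/5, 2/5]  (j = 0..1)
p_2 = [3/5, 6/25, 4/25]  (j = 0..2)
p_3 = [3/5, 6/25, 12/125, 8/125]  (j = 0..3)
p_4 = [1/5, 16/25, 12/125, 24/625, 16/625]  (j = 0..4)
p_5 = [0, 13/25, 52/125, 24/625, 48/3125, 32/3125]  (j = 0..5)
p_6 = [0, 9/25, 48/125, 144/625, 48/3125, 96/15625, 64/15625]  (j = 0..6)
p_7 = [0, 9/25, 36/125, 28/125, 368/3125, 96/15625, 192/78125, 128/78125]  (j = 0..7)
E[N_7] = Σ j·p_7(j) = 166873/78125;  E[N_7²] = Σ j²·p_7(j) = 448009/78125
Var[N_7] = 448009/78125 − (166873/78125)² = 7154104996/6103515625

7154104996/6103515625


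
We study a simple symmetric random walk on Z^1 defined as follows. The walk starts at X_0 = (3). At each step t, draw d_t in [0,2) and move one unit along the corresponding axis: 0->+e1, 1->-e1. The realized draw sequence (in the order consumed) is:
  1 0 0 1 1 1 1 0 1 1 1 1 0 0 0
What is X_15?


(0)

t=0: X=(3), d=1 → -e1, X_1=(2)
t=1: X=(2), d=0 → +e1, X_2=(3)
t=2: X=(3), d=0 → +e1, X_3=(4)
t=3: X=(4), d=1 → -e1, X_4=(3)
t=4: X=(3), d=1 → -e1, X_5=(2)
t=5: X=(2), d=1 → -e1, X_6=(1)
t=6: X=(1), d=1 → -e1, X_7=(0)
t=7: X=(0), d=0 → +e1, X_8=(1)
t=8: X=(1), d=1 → -e1, X_9=(0)
t=9: X=(0), d=1 → -e1, X_10=(-1)
t=10: X=(-1), d=1 → -e1, X_11=(-2)
t=11: X=(-2), d=1 → -e1, X_12=(-3)
t=12: X=(-3), d=0 → +e1, X_13=(-2)
t=13: X=(-2), d=0 → +e1, X_14=(-1)
t=14: X=(-1), d=0 → +e1, X_15=(0)


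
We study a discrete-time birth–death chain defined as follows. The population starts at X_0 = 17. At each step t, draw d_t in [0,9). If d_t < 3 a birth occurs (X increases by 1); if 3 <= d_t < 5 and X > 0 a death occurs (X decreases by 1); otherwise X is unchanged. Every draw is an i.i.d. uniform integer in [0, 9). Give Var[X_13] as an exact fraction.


572/81

X can drop by at most 1 per step and X_0 = 17 > T = 13, so X_t >= 17 − t >= 4 > 0 for every t <= 13: the floor at 0 (the 'and X > 0' condition) never binds. Hence X_13 = X_0 + Σ_{t<13} Y_t with i.i.d. increments Y_t = y(d_t) ∈ {+1, −1, 0}.
Outcome values over d=0..8: [1, 1, 1, -1, -1, 0, 0, 0, 0]
Σy = 1, Σy² = 5, M = 9
μ = 1/9 = 1/9,  σ² = 5/9 − (1/9)² = 44/81
Independent increments: Var[X_13] = 13·σ² = 13·(44/81) = 572/81


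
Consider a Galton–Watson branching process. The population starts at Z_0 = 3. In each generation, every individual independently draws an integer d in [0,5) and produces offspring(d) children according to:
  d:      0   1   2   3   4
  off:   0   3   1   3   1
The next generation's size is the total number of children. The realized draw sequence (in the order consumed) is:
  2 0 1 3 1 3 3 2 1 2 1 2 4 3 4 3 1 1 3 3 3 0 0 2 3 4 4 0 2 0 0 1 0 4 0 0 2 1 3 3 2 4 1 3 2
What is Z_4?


36

gen 0: Z_0=3, draws=[2, 0, 1], offspring=[1, 0, 3], Z_1=4
gen 1: Z_1=4, draws=[3, 1, 3, 3], offspring=[3, 3, 3, 3], Z_2=12
gen 2: Z_2=12, draws=[2, 1, 2, 1, 2, 4, 3, 4, 3, 1, 1, 3], offspring=[1, 3, 1, 3, 1, 1, 3, 1, 3, 3, 3, 3], Z_3=26
gen 3: Z_3=26, draws=[3, 3, 0, 0, 2, 3, 4, 4, 0, 2, 0, 0, 1, 0, 4, 0, 0, 2, 1, 3, 3, 2, 4, 1, 3, 2], offspring=[3, 3, 0, 0, 1, 3, 1, 1, 0, 1, 0, 0, 3, 0, 1, 0, 0, 1, 3, 3, 3, 1, 1, 3, 3, 1], Z_4=36


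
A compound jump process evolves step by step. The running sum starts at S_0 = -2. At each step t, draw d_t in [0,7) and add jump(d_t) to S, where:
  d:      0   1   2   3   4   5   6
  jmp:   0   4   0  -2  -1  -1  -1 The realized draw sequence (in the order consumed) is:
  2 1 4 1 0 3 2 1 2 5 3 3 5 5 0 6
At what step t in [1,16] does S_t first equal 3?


6

t=0: S=-2, d=2, jump=0, S_1=-2
t=1: S=-2, d=1, jump=4, S_2=2
t=2: S=2, d=4, jump=-1, S_3=1
t=3: S=1, d=1, jump=4, S_4=5
t=4: S=5, d=0, jump=0, S_5=5
t=5: S=5, d=3, jump=-2, S_6=3
t=6: S=3, d=2, jump=0, S_7=3
t=7: S=3, d=1, jump=4, S_8=7
t=8: S=7, d=2, jump=0, S_9=7
t=9: S=7, d=5, jump=-1, S_10=6
t=10: S=6, d=3, jump=-2, S_11=4
t=11: S=4, d=3, jump=-2, S_12=2
t=12: S=2, d=5, jump=-1, S_13=1
t=13: S=1, d=5, jump=-1, S_14=0
t=14: S=0, d=0, jump=0, S_15=0
t=15: S=0, d=6, jump=-1, S_16=-1
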